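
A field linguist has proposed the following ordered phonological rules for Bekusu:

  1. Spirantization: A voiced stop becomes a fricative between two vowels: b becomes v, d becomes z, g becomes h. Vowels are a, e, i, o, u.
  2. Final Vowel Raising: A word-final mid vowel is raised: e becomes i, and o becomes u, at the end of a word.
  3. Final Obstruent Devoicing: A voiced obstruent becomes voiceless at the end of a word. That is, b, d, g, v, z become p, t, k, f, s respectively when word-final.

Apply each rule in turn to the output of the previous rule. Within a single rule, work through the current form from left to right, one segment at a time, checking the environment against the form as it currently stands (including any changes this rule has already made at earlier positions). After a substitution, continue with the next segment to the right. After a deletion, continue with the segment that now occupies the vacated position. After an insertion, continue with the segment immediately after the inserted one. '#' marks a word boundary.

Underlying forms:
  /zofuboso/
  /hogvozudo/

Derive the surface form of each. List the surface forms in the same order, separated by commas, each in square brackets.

/zofuboso/:
  1 Spirantization: [zofuboso] → [zofuvoso]
  2 Final Vowel Raising: [zofuvoso] → [zofuvosu]
  3 Final Obstruent Devoicing: no change — [zofuvosu]
/hogvozudo/:
  1 Spirantization: [hogvozudo] → [hogvozuzo]
  2 Final Vowel Raising: [hogvozuzo] → [hogvozuzu]
  3 Final Obstruent Devoicing: no change — [hogvozuzu]

[zofuvosu], [hogvozuzu]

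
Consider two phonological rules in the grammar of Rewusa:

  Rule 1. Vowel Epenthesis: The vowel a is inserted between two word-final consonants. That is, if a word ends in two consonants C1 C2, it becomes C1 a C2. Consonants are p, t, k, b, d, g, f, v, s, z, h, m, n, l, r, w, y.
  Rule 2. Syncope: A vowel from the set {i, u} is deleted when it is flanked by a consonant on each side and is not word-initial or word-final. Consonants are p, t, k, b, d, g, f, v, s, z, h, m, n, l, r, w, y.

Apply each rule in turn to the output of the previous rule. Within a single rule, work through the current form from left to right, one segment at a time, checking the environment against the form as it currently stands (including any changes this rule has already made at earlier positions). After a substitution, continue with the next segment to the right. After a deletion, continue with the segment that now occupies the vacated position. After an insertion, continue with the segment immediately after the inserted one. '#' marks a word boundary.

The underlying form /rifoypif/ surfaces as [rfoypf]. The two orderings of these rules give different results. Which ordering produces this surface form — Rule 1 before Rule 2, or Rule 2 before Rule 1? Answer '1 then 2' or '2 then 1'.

Order 1 then 2:
  1 Vowel Epenthesis: no change — [rifoypif]
  2 Syncope: [rifoypif] → [rfoypf]
  result: [rfoypf]
Order 2 then 1:
  2 Syncope: [rifoypif] → [rfoypf]
  1 Vowel Epenthesis: [rfoypf] → [rfoypaf]
  result: [rfoypaf]

1 then 2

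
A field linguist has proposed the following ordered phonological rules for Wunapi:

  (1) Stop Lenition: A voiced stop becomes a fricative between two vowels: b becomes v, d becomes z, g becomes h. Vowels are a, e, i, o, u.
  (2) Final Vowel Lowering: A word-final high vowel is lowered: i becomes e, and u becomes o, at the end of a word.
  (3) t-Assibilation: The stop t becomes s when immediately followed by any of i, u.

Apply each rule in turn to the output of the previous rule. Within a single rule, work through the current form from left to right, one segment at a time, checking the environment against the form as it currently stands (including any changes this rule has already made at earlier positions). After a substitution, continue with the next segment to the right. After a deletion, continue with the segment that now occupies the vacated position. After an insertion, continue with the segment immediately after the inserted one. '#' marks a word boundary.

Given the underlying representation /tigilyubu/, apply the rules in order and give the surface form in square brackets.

(1) Stop Lenition: [tigilyubu] → [tihilyuvu]
(2) Final Vowel Lowering: [tihilyuvu] → [tihilyuvo]
(3) t-Assibilation: [tihilyuvo] → [sihilyuvo]

[sihilyuvo]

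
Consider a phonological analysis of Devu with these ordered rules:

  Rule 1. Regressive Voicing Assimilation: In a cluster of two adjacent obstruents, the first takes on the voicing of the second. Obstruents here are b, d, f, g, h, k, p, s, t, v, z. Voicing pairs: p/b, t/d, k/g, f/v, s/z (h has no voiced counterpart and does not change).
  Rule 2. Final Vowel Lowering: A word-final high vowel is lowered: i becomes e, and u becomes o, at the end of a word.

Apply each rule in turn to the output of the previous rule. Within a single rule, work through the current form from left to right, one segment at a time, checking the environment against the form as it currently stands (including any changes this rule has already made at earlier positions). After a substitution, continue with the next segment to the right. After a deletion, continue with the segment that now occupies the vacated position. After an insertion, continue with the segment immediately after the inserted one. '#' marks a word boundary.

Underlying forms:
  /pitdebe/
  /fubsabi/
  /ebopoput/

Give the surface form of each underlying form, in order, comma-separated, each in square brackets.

/pitdebe/:
  Rule 1 Regressive Voicing Assimilation: [pitdebe] → [piddebe]
  Rule 2 Final Vowel Lowering: no change — [piddebe]
/fubsabi/:
  Rule 1 Regressive Voicing Assimilation: [fubsabi] → [fupsabi]
  Rule 2 Final Vowel Lowering: [fupsabi] → [fupsabe]
/ebopoput/:
  Rule 1 Regressive Voicing Assimilation: no change — [ebopoput]
  Rule 2 Final Vowel Lowering: no change — [ebopoput]

[piddebe], [fupsabe], [ebopoput]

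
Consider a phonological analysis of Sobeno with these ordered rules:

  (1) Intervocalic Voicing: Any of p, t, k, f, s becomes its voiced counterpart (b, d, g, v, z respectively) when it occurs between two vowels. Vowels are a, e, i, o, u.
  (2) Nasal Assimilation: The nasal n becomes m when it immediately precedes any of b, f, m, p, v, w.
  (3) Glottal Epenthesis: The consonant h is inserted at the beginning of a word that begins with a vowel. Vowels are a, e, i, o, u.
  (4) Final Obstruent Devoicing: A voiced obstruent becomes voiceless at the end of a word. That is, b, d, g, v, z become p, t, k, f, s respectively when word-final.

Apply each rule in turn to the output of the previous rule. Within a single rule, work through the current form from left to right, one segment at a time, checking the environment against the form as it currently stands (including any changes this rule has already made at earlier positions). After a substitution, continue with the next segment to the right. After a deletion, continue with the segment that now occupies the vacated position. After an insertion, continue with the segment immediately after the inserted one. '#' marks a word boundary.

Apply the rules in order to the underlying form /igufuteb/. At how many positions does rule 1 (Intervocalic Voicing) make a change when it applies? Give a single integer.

2

(1) Intervocalic Voicing: [igufuteb] → [iguvudeb]
(2) Nasal Assimilation: no change — [iguvudeb]
(3) Glottal Epenthesis: [iguvudeb] → [higuvudeb]
(4) Final Obstruent Devoicing: [higuvudeb] → [higuvudep]
Rule 1 changed 2 position(s).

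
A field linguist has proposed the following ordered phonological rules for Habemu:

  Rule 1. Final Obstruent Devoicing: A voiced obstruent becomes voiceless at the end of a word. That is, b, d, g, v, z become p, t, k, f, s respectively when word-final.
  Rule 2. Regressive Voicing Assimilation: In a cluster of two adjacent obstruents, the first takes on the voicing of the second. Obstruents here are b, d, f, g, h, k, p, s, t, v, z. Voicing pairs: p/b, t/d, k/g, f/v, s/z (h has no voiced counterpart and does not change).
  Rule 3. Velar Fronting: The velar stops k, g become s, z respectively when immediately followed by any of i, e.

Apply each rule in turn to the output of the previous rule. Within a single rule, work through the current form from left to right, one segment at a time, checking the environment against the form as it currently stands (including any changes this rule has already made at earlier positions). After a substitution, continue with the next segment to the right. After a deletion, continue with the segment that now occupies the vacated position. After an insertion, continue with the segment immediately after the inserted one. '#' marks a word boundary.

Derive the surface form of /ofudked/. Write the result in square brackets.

Rule 1 Final Obstruent Devoicing: [ofudked] → [ofudket]
Rule 2 Regressive Voicing Assimilation: [ofudket] → [ofutket]
Rule 3 Velar Fronting: [ofutket] → [ofutset]

[ofutset]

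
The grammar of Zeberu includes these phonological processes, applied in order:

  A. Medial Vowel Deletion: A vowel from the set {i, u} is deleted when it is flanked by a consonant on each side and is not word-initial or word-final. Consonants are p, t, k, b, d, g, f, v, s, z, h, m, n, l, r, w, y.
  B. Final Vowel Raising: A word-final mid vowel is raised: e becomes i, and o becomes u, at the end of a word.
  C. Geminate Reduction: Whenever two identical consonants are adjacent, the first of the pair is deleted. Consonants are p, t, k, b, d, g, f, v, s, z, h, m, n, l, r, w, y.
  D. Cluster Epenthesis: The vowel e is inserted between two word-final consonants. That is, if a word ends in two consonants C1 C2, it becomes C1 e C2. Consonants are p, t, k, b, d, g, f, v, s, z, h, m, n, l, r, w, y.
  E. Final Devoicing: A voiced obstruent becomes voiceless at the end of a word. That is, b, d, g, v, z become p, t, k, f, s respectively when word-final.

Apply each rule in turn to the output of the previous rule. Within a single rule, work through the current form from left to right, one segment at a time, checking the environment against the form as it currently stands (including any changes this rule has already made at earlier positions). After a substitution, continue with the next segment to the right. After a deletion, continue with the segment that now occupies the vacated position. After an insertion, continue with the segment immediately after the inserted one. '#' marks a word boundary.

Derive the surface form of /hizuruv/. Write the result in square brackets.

[hzref]

A Medial Vowel Deletion: [hizuruv] → [hzrv]
B Final Vowel Raising: no change — [hzrv]
C Geminate Reduction: no change — [hzrv]
D Cluster Epenthesis: [hzrv] → [hzrev]
E Final Devoicing: [hzrev] → [hzref]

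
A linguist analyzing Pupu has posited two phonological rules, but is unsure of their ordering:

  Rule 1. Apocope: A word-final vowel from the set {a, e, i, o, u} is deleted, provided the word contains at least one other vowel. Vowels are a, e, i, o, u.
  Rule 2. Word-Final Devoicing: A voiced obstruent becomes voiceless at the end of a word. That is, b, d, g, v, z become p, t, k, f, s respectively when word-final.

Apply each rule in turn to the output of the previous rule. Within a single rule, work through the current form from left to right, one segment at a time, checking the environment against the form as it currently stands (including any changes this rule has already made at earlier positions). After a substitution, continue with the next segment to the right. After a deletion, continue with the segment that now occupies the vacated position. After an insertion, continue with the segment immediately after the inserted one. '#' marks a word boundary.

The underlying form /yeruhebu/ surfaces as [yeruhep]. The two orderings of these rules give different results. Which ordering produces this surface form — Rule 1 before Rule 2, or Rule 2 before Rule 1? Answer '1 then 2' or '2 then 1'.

1 then 2

Order 1 then 2:
  1 Apocope: [yeruhebu] → [yeruheb]
  2 Word-Final Devoicing: [yeruheb] → [yeruhep]
  result: [yeruhep]
Order 2 then 1:
  2 Word-Final Devoicing: no change — [yeruhebu]
  1 Apocope: [yeruhebu] → [yeruheb]
  result: [yeruheb]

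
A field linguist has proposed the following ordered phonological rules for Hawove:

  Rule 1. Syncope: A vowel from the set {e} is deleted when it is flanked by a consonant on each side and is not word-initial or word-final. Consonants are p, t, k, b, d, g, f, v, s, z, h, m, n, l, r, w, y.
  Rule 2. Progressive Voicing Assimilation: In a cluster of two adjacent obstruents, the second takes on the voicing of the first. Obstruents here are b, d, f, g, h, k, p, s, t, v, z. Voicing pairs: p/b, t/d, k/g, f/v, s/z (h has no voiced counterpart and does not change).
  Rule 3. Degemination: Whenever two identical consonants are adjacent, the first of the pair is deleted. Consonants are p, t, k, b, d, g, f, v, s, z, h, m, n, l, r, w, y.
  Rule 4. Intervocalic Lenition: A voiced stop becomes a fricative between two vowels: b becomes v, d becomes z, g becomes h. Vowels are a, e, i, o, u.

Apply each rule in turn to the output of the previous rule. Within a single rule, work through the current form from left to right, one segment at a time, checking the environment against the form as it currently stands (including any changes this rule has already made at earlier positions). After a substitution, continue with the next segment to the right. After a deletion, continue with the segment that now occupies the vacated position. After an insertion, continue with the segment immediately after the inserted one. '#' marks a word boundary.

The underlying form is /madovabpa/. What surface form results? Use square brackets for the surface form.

Rule 1 Syncope: no change — [madovabpa]
Rule 2 Progressive Voicing Assimilation: [madovabpa] → [madovabba]
Rule 3 Degemination: [madovabba] → [madovaba]
Rule 4 Intervocalic Lenition: [madovaba] → [mazovava]

[mazovava]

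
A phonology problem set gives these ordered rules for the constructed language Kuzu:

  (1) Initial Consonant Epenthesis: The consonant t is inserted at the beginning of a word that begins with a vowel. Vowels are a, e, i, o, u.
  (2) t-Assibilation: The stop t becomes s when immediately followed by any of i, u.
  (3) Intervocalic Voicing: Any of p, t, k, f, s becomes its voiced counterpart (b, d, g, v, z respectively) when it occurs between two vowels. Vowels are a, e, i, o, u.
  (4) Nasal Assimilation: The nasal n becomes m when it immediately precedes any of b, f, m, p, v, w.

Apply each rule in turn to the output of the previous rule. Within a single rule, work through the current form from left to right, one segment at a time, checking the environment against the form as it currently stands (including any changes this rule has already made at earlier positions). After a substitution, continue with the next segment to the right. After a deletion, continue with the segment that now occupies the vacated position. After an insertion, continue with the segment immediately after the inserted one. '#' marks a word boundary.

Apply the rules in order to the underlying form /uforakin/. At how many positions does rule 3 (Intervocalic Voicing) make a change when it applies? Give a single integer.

2

(1) Initial Consonant Epenthesis: [uforakin] → [tuforakin]
(2) t-Assibilation: [tuforakin] → [suforakin]
(3) Intervocalic Voicing: [suforakin] → [suvoragin]
(4) Nasal Assimilation: no change — [suvoragin]
Rule 3 changed 2 position(s).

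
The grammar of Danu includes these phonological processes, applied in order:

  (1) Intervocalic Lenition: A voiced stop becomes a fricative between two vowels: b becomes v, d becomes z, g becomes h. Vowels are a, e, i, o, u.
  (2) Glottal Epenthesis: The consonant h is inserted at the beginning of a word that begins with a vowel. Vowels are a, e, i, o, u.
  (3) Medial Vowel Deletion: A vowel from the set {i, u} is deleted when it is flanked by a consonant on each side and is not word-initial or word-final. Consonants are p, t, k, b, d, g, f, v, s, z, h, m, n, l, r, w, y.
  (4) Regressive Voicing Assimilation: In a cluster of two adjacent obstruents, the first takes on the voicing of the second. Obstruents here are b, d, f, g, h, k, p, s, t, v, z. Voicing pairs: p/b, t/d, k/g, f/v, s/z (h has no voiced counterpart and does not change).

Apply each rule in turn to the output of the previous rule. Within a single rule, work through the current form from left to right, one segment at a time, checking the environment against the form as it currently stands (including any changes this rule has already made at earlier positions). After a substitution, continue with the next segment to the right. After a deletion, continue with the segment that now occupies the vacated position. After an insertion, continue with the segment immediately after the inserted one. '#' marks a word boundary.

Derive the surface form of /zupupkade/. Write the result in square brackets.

(1) Intervocalic Lenition: [zupupkade] → [zupupkaze]
(2) Glottal Epenthesis: no change — [zupupkaze]
(3) Medial Vowel Deletion: [zupupkaze] → [zppkaze]
(4) Regressive Voicing Assimilation: [zppkaze] → [sppkaze]

[sppkaze]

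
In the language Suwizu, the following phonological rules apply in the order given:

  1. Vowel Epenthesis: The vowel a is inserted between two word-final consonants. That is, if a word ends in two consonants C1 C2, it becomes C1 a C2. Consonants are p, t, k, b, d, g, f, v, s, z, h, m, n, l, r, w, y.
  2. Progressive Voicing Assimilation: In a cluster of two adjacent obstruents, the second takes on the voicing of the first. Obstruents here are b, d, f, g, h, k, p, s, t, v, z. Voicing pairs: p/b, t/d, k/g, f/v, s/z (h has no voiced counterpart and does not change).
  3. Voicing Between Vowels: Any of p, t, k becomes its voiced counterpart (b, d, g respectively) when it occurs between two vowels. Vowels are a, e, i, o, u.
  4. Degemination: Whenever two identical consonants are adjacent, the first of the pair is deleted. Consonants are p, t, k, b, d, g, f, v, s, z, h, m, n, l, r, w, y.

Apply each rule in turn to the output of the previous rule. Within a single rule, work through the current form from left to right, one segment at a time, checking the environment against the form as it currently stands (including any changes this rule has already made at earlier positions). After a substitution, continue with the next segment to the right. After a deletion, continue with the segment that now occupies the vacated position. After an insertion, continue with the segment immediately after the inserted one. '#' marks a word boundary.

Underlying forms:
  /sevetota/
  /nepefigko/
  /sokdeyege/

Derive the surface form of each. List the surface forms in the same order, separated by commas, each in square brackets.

[sevedoda], [nebefigo], [sokteyege]

/sevetota/:
  1 Vowel Epenthesis: no change — [sevetota]
  2 Progressive Voicing Assimilation: no change — [sevetota]
  3 Voicing Between Vowels: [sevetota] → [sevedoda]
  4 Degemination: no change — [sevedoda]
/nepefigko/:
  1 Vowel Epenthesis: no change — [nepefigko]
  2 Progressive Voicing Assimilation: [nepefigko] → [nepefiggo]
  3 Voicing Between Vowels: [nepefiggo] → [nebefiggo]
  4 Degemination: [nebefiggo] → [nebefigo]
/sokdeyege/:
  1 Vowel Epenthesis: no change — [sokdeyege]
  2 Progressive Voicing Assimilation: [sokdeyege] → [sokteyege]
  3 Voicing Between Vowels: no change — [sokteyege]
  4 Degemination: no change — [sokteyege]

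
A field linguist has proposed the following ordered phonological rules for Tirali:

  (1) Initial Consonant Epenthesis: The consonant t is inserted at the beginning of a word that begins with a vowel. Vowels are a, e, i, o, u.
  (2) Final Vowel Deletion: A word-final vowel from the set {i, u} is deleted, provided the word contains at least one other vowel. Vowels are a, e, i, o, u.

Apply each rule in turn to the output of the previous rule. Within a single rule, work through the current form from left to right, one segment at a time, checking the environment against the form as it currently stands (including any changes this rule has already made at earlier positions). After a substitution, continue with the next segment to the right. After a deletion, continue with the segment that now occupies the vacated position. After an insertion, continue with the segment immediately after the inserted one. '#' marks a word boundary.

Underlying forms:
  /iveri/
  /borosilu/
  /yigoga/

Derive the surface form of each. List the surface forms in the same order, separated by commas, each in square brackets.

[tiver], [borosil], [yigoga]

/iveri/:
  (1) Initial Consonant Epenthesis: [iveri] → [tiveri]
  (2) Final Vowel Deletion: [tiveri] → [tiver]
/borosilu/:
  (1) Initial Consonant Epenthesis: no change — [borosilu]
  (2) Final Vowel Deletion: [borosilu] → [borosil]
/yigoga/:
  (1) Initial Consonant Epenthesis: no change — [yigoga]
  (2) Final Vowel Deletion: no change — [yigoga]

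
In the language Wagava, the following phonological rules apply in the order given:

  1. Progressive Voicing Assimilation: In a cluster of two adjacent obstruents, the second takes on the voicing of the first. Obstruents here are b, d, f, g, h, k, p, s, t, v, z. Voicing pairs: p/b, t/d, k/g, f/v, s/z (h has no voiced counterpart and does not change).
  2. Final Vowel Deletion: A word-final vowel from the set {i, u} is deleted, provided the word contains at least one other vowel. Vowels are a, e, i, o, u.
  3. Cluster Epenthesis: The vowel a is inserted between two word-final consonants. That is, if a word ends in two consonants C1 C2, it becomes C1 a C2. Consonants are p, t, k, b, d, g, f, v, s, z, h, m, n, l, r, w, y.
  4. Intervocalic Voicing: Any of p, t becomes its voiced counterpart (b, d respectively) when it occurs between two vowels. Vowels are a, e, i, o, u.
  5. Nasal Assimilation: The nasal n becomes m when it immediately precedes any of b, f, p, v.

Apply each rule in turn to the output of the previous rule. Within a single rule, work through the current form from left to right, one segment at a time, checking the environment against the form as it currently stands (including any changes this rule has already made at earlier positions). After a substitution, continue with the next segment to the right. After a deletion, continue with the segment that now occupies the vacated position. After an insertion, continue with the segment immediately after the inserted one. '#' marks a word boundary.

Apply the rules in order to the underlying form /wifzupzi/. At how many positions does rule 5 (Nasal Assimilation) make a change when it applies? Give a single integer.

1 Progressive Voicing Assimilation: [wifzupzi] → [wifsupsi]
2 Final Vowel Deletion: [wifsupsi] → [wifsups]
3 Cluster Epenthesis: [wifsups] → [wifsupas]
4 Intervocalic Voicing: [wifsupas] → [wifsubas]
5 Nasal Assimilation: no change — [wifsubas]
Rule 5 changed 0 position(s).

0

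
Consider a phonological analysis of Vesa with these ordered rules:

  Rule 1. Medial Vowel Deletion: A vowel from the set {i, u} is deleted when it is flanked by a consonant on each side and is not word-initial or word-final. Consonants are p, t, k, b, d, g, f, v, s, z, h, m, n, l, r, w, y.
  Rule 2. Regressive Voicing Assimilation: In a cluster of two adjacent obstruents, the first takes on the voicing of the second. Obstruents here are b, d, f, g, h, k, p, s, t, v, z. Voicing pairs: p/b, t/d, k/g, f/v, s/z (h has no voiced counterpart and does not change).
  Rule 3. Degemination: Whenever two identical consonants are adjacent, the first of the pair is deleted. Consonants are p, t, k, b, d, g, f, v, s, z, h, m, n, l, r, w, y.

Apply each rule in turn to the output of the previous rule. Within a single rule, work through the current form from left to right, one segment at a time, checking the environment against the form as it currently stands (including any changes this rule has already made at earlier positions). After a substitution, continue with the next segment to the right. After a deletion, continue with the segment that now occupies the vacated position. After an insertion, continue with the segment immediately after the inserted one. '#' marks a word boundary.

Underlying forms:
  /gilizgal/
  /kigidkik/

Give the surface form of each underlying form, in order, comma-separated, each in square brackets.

/gilizgal/:
  Rule 1 Medial Vowel Deletion: [gilizgal] → [glzgal]
  Rule 2 Regressive Voicing Assimilation: no change — [glzgal]
  Rule 3 Degemination: no change — [glzgal]
/kigidkik/:
  Rule 1 Medial Vowel Deletion: [kigidkik] → [kgdkk]
  Rule 2 Regressive Voicing Assimilation: [kgdkk] → [ggtkk]
  Rule 3 Degemination: [ggtkk] → [gtk]

[glzgal], [gtk]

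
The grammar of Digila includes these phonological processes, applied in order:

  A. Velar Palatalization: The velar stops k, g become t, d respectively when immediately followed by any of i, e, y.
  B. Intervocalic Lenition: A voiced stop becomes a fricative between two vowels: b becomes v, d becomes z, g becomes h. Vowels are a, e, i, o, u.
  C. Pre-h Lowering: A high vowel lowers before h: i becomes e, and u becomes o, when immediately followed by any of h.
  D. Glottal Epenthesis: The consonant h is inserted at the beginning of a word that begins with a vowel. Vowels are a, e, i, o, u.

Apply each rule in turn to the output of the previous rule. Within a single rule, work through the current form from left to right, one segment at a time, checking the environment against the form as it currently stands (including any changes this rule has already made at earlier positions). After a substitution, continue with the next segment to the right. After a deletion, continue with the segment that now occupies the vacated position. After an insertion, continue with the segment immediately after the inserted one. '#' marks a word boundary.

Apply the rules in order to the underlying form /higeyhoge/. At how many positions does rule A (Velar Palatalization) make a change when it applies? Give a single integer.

A Velar Palatalization: [higeyhoge] → [hideyhode]
B Intervocalic Lenition: [hideyhode] → [hizeyhoze]
C Pre-h Lowering: no change — [hizeyhoze]
D Glottal Epenthesis: no change — [hizeyhoze]
Rule A changed 2 position(s).

2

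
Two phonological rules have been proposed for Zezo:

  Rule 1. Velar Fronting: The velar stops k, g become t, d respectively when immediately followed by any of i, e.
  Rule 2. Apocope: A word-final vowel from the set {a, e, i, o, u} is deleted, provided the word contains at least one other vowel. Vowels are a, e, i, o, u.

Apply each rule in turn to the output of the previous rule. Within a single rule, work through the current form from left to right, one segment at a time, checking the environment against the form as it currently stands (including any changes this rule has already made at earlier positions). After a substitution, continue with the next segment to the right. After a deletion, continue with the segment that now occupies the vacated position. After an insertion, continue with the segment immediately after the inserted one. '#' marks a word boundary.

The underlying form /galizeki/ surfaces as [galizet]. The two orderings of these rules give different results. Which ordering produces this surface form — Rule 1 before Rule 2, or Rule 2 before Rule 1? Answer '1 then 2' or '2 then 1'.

Order 1 then 2:
  1 Velar Fronting: [galizeki] → [galizeti]
  2 Apocope: [galizeti] → [galizet]
  result: [galizet]
Order 2 then 1:
  2 Apocope: [galizeki] → [galizek]
  1 Velar Fronting: no change — [galizek]
  result: [galizek]

1 then 2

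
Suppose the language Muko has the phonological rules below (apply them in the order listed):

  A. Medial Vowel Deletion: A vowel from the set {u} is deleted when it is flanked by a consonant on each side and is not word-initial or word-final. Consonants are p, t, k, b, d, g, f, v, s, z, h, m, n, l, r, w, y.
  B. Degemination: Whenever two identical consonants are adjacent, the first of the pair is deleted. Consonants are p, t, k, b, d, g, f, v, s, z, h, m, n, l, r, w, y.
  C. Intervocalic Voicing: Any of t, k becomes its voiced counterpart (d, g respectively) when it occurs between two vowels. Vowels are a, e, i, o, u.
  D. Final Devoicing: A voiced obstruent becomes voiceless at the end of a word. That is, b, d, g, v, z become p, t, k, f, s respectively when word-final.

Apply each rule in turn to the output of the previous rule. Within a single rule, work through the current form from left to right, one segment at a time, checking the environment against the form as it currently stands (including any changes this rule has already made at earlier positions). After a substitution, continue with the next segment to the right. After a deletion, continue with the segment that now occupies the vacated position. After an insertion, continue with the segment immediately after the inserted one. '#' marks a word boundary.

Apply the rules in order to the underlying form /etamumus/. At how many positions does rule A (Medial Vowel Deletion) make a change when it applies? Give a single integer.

2

A Medial Vowel Deletion: [etamumus] → [etamms]
B Degemination: [etamms] → [etams]
C Intervocalic Voicing: [etams] → [edams]
D Final Devoicing: no change — [edams]
Rule A changed 2 position(s).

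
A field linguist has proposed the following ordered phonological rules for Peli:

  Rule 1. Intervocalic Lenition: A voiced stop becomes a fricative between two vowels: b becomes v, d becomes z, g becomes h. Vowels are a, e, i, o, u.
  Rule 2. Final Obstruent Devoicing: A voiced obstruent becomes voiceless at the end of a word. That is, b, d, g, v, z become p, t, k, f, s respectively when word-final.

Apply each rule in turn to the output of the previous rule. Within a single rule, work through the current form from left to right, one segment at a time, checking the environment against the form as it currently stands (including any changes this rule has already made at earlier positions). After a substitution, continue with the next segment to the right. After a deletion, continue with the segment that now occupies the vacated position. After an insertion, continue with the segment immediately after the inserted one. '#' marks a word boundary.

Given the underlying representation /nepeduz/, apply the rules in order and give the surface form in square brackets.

[nepezus]

Rule 1 Intervocalic Lenition: [nepeduz] → [nepezuz]
Rule 2 Final Obstruent Devoicing: [nepezuz] → [nepezus]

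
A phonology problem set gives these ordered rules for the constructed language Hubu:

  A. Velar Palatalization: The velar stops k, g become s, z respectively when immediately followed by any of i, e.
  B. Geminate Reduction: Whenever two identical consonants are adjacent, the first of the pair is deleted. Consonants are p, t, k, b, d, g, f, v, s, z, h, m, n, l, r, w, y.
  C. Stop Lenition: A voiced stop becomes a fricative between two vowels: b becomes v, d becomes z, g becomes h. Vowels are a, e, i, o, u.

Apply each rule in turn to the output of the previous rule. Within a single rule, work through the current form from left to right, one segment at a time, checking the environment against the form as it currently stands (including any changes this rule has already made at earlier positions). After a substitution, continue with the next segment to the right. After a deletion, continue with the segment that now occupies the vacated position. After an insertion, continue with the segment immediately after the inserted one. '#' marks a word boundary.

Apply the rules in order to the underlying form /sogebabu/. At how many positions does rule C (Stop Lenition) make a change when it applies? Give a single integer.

A Velar Palatalization: [sogebabu] → [sozebabu]
B Geminate Reduction: no change — [sozebabu]
C Stop Lenition: [sozebabu] → [sozevavu]
Rule C changed 2 position(s).

2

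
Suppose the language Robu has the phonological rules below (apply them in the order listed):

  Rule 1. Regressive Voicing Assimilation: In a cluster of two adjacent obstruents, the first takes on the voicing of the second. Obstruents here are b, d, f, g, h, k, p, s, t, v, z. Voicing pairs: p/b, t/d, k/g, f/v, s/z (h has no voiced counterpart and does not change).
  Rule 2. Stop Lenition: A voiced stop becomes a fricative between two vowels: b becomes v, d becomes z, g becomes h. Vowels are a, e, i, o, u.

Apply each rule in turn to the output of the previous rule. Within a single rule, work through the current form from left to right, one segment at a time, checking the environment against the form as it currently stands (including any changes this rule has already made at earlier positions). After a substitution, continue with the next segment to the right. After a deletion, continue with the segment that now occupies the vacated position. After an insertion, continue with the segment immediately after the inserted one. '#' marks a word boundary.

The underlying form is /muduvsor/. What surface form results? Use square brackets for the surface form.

[muzufsor]

Rule 1 Regressive Voicing Assimilation: [muduvsor] → [mudufsor]
Rule 2 Stop Lenition: [mudufsor] → [muzufsor]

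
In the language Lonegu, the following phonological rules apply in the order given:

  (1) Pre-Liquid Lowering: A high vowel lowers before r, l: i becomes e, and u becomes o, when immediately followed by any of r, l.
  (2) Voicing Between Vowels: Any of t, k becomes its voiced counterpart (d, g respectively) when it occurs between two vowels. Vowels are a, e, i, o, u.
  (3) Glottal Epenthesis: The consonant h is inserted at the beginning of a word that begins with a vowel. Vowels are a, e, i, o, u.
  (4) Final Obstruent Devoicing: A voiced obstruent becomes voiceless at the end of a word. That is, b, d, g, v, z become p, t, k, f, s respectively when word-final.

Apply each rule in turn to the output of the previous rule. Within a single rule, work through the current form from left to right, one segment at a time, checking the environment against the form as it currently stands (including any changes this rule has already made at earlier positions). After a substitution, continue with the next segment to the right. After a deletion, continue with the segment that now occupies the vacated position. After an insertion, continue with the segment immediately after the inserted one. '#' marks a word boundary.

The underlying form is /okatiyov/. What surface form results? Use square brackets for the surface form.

[hogadiyof]

(1) Pre-Liquid Lowering: no change — [okatiyov]
(2) Voicing Between Vowels: [okatiyov] → [ogadiyov]
(3) Glottal Epenthesis: [ogadiyov] → [hogadiyov]
(4) Final Obstruent Devoicing: [hogadiyov] → [hogadiyof]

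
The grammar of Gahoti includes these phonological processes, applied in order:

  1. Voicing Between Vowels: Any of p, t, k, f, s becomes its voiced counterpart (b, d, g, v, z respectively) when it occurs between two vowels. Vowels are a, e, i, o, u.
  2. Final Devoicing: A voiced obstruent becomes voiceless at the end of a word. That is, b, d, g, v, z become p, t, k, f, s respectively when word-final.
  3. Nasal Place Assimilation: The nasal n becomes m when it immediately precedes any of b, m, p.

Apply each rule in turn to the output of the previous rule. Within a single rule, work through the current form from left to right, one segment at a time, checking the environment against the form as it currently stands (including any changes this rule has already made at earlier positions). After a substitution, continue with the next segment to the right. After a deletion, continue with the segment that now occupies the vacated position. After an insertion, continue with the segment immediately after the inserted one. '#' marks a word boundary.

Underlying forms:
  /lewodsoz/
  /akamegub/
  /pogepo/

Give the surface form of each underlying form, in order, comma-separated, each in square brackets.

/lewodsoz/:
  1 Voicing Between Vowels: no change — [lewodsoz]
  2 Final Devoicing: [lewodsoz] → [lewodsos]
  3 Nasal Place Assimilation: no change — [lewodsos]
/akamegub/:
  1 Voicing Between Vowels: [akamegub] → [agamegub]
  2 Final Devoicing: [agamegub] → [agamegup]
  3 Nasal Place Assimilation: no change — [agamegup]
/pogepo/:
  1 Voicing Between Vowels: [pogepo] → [pogebo]
  2 Final Devoicing: no change — [pogebo]
  3 Nasal Place Assimilation: no change — [pogebo]

[lewodsos], [agamegup], [pogebo]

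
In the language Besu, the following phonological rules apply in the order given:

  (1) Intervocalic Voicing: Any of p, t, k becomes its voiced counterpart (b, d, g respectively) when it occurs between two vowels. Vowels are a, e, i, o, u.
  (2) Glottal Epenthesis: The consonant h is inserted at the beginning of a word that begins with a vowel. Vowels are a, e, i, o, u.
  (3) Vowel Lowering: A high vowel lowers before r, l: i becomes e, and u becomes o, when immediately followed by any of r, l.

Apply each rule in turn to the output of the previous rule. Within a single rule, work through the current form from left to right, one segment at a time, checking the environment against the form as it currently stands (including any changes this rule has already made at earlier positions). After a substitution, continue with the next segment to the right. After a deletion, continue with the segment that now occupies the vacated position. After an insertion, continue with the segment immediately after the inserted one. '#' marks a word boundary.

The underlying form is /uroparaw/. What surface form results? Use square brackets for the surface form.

[horobaraw]

(1) Intervocalic Voicing: [uroparaw] → [urobaraw]
(2) Glottal Epenthesis: [urobaraw] → [hurobaraw]
(3) Vowel Lowering: [hurobaraw] → [horobaraw]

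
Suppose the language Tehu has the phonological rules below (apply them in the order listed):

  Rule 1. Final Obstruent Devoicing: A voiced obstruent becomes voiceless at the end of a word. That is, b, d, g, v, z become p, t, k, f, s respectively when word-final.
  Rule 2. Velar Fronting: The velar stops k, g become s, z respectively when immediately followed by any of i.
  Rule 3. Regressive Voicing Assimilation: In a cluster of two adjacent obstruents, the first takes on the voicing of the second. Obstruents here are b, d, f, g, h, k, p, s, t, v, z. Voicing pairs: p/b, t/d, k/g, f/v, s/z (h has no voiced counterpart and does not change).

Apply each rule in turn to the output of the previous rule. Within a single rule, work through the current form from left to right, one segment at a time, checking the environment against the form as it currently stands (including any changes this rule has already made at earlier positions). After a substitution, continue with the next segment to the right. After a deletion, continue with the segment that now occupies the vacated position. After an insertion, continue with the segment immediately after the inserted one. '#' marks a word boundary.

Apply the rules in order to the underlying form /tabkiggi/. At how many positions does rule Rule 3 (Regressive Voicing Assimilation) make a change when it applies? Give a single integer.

1

Rule 1 Final Obstruent Devoicing: no change — [tabkiggi]
Rule 2 Velar Fronting: [tabkiggi] → [tabsigzi]
Rule 3 Regressive Voicing Assimilation: [tabsigzi] → [tapsigzi]
Rule Rule 3 changed 1 position(s).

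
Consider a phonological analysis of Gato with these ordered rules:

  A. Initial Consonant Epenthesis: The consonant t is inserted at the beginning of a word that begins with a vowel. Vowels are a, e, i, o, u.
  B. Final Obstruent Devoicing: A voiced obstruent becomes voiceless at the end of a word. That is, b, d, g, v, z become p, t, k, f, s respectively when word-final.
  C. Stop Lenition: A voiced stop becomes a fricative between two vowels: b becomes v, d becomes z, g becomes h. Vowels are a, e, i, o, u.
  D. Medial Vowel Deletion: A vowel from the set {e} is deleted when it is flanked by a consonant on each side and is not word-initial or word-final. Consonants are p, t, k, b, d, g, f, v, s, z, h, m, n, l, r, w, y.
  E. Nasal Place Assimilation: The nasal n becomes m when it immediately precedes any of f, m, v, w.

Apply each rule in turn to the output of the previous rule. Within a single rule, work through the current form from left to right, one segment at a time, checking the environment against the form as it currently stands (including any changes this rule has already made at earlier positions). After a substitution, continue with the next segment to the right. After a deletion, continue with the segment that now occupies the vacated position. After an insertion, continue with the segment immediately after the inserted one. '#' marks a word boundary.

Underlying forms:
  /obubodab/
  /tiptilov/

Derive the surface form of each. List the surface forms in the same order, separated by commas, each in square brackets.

[tovuvozap], [tiptilof]

/obubodab/:
  A Initial Consonant Epenthesis: [obubodab] → [tobubodab]
  B Final Obstruent Devoicing: [tobubodab] → [tobubodap]
  C Stop Lenition: [tobubodap] → [tovuvozap]
  D Medial Vowel Deletion: no change — [tovuvozap]
  E Nasal Place Assimilation: no change — [tovuvozap]
/tiptilov/:
  A Initial Consonant Epenthesis: no change — [tiptilov]
  B Final Obstruent Devoicing: [tiptilov] → [tiptilof]
  C Stop Lenition: no change — [tiptilof]
  D Medial Vowel Deletion: no change — [tiptilof]
  E Nasal Place Assimilation: no change — [tiptilof]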